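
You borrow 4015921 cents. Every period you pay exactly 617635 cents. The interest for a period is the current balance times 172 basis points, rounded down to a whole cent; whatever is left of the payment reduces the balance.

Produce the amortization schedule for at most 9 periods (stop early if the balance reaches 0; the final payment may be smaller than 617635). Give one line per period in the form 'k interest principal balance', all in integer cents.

1. interest=⌊4015921·172/10000⌋=69073; principal=617635-69073=548562; balance=4015921-548562=3467359
2. interest=⌊3467359·172/10000⌋=59638; principal=617635-59638=557997; balance=3467359-557997=2909362
3. interest=⌊2909362·172/10000⌋=50041; principal=617635-50041=567594; balance=2909362-567594=2341768
4. interest=⌊2341768·172/10000⌋=40278; principal=617635-40278=577357; balance=2341768-577357=1764411
5. interest=⌊1764411·172/10000⌋=30347; principal=617635-30347=587288; balance=1764411-587288=1177123
6. interest=⌊1177123·172/10000⌋=20246; principal=617635-20246=597389; balance=1177123-597389=579734
7. interest=⌊579734·172/10000⌋=9971; principal=min(617635-9971,579734)=579734; balance=579734-579734=0

1 69073 548562 3467359
2 59638 557997 2909362
3 50041 567594 2341768
4 40278 577357 1764411
5 30347 587288 1177123
6 20246 597389 579734
7 9971 579734 0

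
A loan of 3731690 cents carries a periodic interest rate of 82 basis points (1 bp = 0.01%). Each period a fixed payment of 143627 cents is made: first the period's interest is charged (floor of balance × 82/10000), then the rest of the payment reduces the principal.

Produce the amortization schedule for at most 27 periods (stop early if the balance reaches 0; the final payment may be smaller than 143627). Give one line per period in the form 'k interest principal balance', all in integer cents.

1 30599 113028 3618662
2 29673 113954 3504708
3 28738 114889 3389819
4 27796 115831 3273988
5 26846 116781 3157207
6 25889 117738 3039469
7 24923 118704 2920765
8 23950 119677 2801088
9 22968 120659 2680429
10 21979 121648 2558781
11 20982 122645 2436136
12 19976 123651 2312485
13 18962 124665 2187820
14 17940 125687 2062133
15 16909 126718 1935415
16 15870 127757 1807658
17 14822 128805 1678853
18 13766 129861 1548992
19 12701 130926 1418066
20 11628 131999 1286067
21 10545 133082 1152985
22 9454 134173 1018812
23 8354 135273 883539
24 7245 136382 747157
25 6126 137501 609656
26 4999 138628 471028
27 3862 139765 331263

1. interest=⌊3731690·82/10000⌋=30599; principal=143627-30599=113028; balance=3731690-113028=3618662
2. interest=⌊3618662·82/10000⌋=29673; principal=143627-29673=113954; balance=3618662-113954=3504708
3. interest=⌊3504708·82/10000⌋=28738; principal=143627-28738=114889; balance=3504708-114889=3389819
4. interest=⌊3389819·82/10000⌋=27796; principal=143627-27796=115831; balance=3389819-115831=3273988
5. interest=⌊3273988·82/10000⌋=26846; principal=143627-26846=116781; balance=3273988-116781=3157207
6. interest=⌊3157207·82/10000⌋=25889; principal=143627-25889=117738; balance=3157207-117738=3039469
7. interest=⌊3039469·82/10000⌋=24923; principal=143627-24923=118704; balance=3039469-118704=2920765
8. interest=⌊2920765·82/10000⌋=23950; principal=143627-23950=119677; balance=2920765-119677=2801088
9. interest=⌊2801088·82/10000⌋=22968; principal=143627-22968=120659; balance=2801088-120659=2680429
10. interest=⌊2680429·82/10000⌋=21979; principal=143627-21979=121648; balance=2680429-121648=2558781
11. interest=⌊2558781·82/10000⌋=20982; principal=143627-20982=122645; balance=2558781-122645=2436136
12. interest=⌊2436136·82/10000⌋=19976; principal=143627-19976=123651; balance=2436136-123651=2312485
13. interest=⌊2312485·82/10000⌋=18962; principal=143627-18962=124665; balance=2312485-124665=2187820
14. interest=⌊2187820·82/10000⌋=17940; principal=143627-17940=125687; balance=2187820-125687=2062133
15. interest=⌊2062133·82/10000⌋=16909; principal=143627-16909=126718; balance=2062133-126718=1935415
16. interest=⌊1935415·82/10000⌋=15870; principal=143627-15870=127757; balance=1935415-127757=1807658
17. interest=⌊1807658·82/10000⌋=14822; principal=143627-14822=128805; balance=1807658-128805=1678853
18. interest=⌊1678853·82/10000⌋=13766; principal=143627-13766=129861; balance=1678853-129861=1548992
19. interest=⌊1548992·82/10000⌋=12701; principal=143627-12701=130926; balance=1548992-130926=1418066
20. interest=⌊1418066·82/10000⌋=11628; principal=143627-11628=131999; balance=1418066-131999=1286067
21. interest=⌊1286067·82/10000⌋=10545; principal=143627-10545=133082; balance=1286067-133082=1152985
22. interest=⌊1152985·82/10000⌋=9454; principal=143627-9454=134173; balance=1152985-134173=1018812
23. interest=⌊1018812·82/10000⌋=8354; principal=143627-8354=135273; balance=1018812-135273=883539
24. interest=⌊883539·82/10000⌋=7245; principal=143627-7245=136382; balance=883539-136382=747157
25. interest=⌊747157·82/10000⌋=6126; principal=143627-6126=137501; balance=747157-137501=609656
26. interest=⌊609656·82/10000⌋=4999; principal=143627-4999=138628; balance=609656-138628=471028
27. interest=⌊471028·82/10000⌋=3862; principal=143627-3862=139765; balance=471028-139765=331263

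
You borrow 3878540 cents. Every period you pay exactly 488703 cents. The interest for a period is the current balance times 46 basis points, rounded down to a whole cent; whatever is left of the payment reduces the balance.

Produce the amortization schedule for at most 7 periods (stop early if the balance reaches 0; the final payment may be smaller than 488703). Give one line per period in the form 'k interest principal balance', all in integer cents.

1. interest=⌊3878540·46/10000⌋=17841; principal=488703-17841=470862; balance=3878540-470862=3407678
2. interest=⌊3407678·46/10000⌋=15675; principal=488703-15675=473028; balance=3407678-473028=2934650
3. interest=⌊2934650·46/10000⌋=13499; principal=488703-13499=475204; balance=2934650-475204=2459446
4. interest=⌊2459446·46/10000⌋=11313; principal=488703-11313=477390; balance=2459446-477390=1982056
5. interest=⌊1982056·46/10000⌋=9117; principal=488703-9117=479586; balance=1982056-479586=1502470
6. interest=⌊1502470·46/10000⌋=6911; principal=488703-6911=481792; balance=1502470-481792=1020678
7. interest=⌊1020678·46/10000⌋=4695; principal=488703-4695=484008; balance=1020678-484008=536670

1 17841 470862 3407678
2 15675 473028 2934650
3 13499 475204 2459446
4 11313 477390 1982056
5 9117 479586 1502470
6 6911 481792 1020678
7 4695 484008 536670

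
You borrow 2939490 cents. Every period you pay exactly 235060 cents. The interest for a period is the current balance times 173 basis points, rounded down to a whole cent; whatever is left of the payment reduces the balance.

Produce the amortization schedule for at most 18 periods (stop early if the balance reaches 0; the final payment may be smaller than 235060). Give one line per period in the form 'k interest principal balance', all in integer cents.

1 50853 184207 2755283
2 47666 187394 2567889
3 44424 190636 2377253
4 41126 193934 2183319
5 37771 197289 1986030
6 34358 200702 1785328
7 30886 204174 1581154
8 27353 207707 1373447
9 23760 211300 1162147
10 20105 214955 947192
11 16386 218674 728518
12 12603 222457 506061
13 8754 226306 279755
14 4839 230221 49534
15 856 49534 0

1. interest=⌊2939490·173/10000⌋=50853; principal=235060-50853=184207; balance=2939490-184207=2755283
2. interest=⌊2755283·173/10000⌋=47666; principal=235060-47666=187394; balance=2755283-187394=2567889
3. interest=⌊2567889·173/10000⌋=44424; principal=235060-44424=190636; balance=2567889-190636=2377253
4. interest=⌊2377253·173/10000⌋=41126; principal=235060-41126=193934; balance=2377253-193934=2183319
5. interest=⌊2183319·173/10000⌋=37771; principal=235060-37771=197289; balance=2183319-197289=1986030
6. interest=⌊1986030·173/10000⌋=34358; principal=235060-34358=200702; balance=1986030-200702=1785328
7. interest=⌊1785328·173/10000⌋=30886; principal=235060-30886=204174; balance=1785328-204174=1581154
8. interest=⌊1581154·173/10000⌋=27353; principal=235060-27353=207707; balance=1581154-207707=1373447
9. interest=⌊1373447·173/10000⌋=23760; principal=235060-23760=211300; balance=1373447-211300=1162147
10. interest=⌊1162147·173/10000⌋=20105; principal=235060-20105=214955; balance=1162147-214955=947192
11. interest=⌊947192·173/10000⌋=16386; principal=235060-16386=218674; balance=947192-218674=728518
12. interest=⌊728518·173/10000⌋=12603; principal=235060-12603=222457; balance=728518-222457=506061
13. interest=⌊506061·173/10000⌋=8754; principal=235060-8754=226306; balance=506061-226306=279755
14. interest=⌊279755·173/10000⌋=4839; principal=235060-4839=230221; balance=279755-230221=49534
15. interest=⌊49534·173/10000⌋=856; principal=min(235060-856,49534)=49534; balance=49534-49534=0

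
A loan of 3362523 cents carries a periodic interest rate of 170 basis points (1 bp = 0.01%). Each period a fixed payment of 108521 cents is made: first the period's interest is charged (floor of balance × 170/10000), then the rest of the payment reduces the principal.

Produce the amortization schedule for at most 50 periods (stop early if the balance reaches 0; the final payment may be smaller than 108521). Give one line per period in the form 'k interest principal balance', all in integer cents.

1 57162 51359 3311164
2 56289 52232 3258932
3 55401 53120 3205812
4 54498 54023 3151789
5 53580 54941 3096848
6 52646 55875 3040973
7 51696 56825 2984148
8 50730 57791 2926357
9 49748 58773 2867584
10 48748 59773 2807811
11 47732 60789 2747022
12 46699 61822 2685200
13 45648 62873 2622327
14 44579 63942 2558385
15 43492 65029 2493356
16 42387 66134 2427222
17 41262 67259 2359963
18 40119 68402 2291561
19 38956 69565 2221996
20 37773 70748 2151248
21 36571 71950 2079298
22 35348 73173 2006125
23 34104 74417 1931708
24 32839 75682 1856026
25 31552 76969 1779057
26 30243 78278 1700779
27 28913 79608 1621171
28 27559 80962 1540209
29 26183 82338 1457871
30 24783 83738 1374133
31 23360 85161 1288972
32 21912 86609 1202363
33 20440 88081 1114282
34 18942 89579 1024703
35 17419 91102 933601
36 15871 92650 840951
37 14296 94225 746726
38 12694 95827 650899
39 11065 97456 553443
40 9408 99113 454330
41 7723 100798 353532
42 6010 102511 251021
43 4267 104254 146767
44 2495 106026 40741
45 692 40741 0

1. interest=⌊3362523·170/10000⌋=57162; principal=108521-57162=51359; balance=3362523-51359=3311164
2. interest=⌊3311164·170/10000⌋=56289; principal=108521-56289=52232; balance=3311164-52232=3258932
3. interest=⌊3258932·170/10000⌋=55401; principal=108521-55401=53120; balance=3258932-53120=3205812
4. interest=⌊3205812·170/10000⌋=54498; principal=108521-54498=54023; balance=3205812-54023=3151789
5. interest=⌊3151789·170/10000⌋=53580; principal=108521-53580=54941; balance=3151789-54941=3096848
6. interest=⌊3096848·170/10000⌋=52646; principal=108521-52646=55875; balance=3096848-55875=3040973
7. interest=⌊3040973·170/10000⌋=51696; principal=108521-51696=56825; balance=3040973-56825=2984148
8. interest=⌊2984148·170/10000⌋=50730; principal=108521-50730=57791; balance=2984148-57791=2926357
9. interest=⌊2926357·170/10000⌋=49748; principal=108521-49748=58773; balance=2926357-58773=2867584
10. interest=⌊2867584·170/10000⌋=48748; principal=108521-48748=59773; balance=2867584-59773=2807811
11. interest=⌊2807811·170/10000⌋=47732; principal=108521-47732=60789; balance=2807811-60789=2747022
12. interest=⌊2747022·170/10000⌋=46699; principal=108521-46699=61822; balance=2747022-61822=2685200
13. interest=⌊2685200·170/10000⌋=45648; principal=108521-45648=62873; balance=2685200-62873=2622327
14. interest=⌊2622327·170/10000⌋=44579; principal=108521-44579=63942; balance=2622327-63942=2558385
15. interest=⌊2558385·170/10000⌋=43492; principal=108521-43492=65029; balance=2558385-65029=2493356
16. interest=⌊2493356·170/10000⌋=42387; principal=108521-42387=66134; balance=2493356-66134=2427222
17. interest=⌊2427222·170/10000⌋=41262; principal=108521-41262=67259; balance=2427222-67259=2359963
18. interest=⌊2359963·170/10000⌋=40119; principal=108521-40119=68402; balance=2359963-68402=2291561
19. interest=⌊2291561·170/10000⌋=38956; principal=108521-38956=69565; balance=2291561-69565=2221996
20. interest=⌊2221996·170/10000⌋=37773; principal=108521-37773=70748; balance=2221996-70748=2151248
21. interest=⌊2151248·170/10000⌋=36571; principal=108521-36571=71950; balance=2151248-71950=2079298
22. interest=⌊2079298·170/10000⌋=35348; principal=108521-35348=73173; balance=2079298-73173=2006125
23. interest=⌊2006125·170/10000⌋=34104; principal=108521-34104=74417; balance=2006125-74417=1931708
24. interest=⌊1931708·170/10000⌋=32839; principal=108521-32839=75682; balance=1931708-75682=1856026
25. interest=⌊1856026·170/10000⌋=31552; principal=108521-31552=76969; balance=1856026-76969=1779057
26. interest=⌊1779057·170/10000⌋=30243; principal=108521-30243=78278; balance=1779057-78278=1700779
27. interest=⌊1700779·170/10000⌋=28913; principal=108521-28913=79608; balance=1700779-79608=1621171
28. interest=⌊1621171·170/10000⌋=27559; principal=108521-27559=80962; balance=1621171-80962=1540209
29. interest=⌊1540209·170/10000⌋=26183; principal=108521-26183=82338; balance=1540209-82338=1457871
30. interest=⌊1457871·170/10000⌋=24783; principal=108521-24783=83738; balance=1457871-83738=1374133
31. interest=⌊1374133·170/10000⌋=23360; principal=108521-23360=85161; balance=1374133-85161=1288972
32. interest=⌊1288972·170/10000⌋=21912; principal=108521-21912=86609; balance=1288972-86609=1202363
33. interest=⌊1202363·170/10000⌋=20440; principal=108521-20440=88081; balance=1202363-88081=1114282
34. interest=⌊1114282·170/10000⌋=18942; principal=108521-18942=89579; balance=1114282-89579=1024703
35. interest=⌊1024703·170/10000⌋=17419; principal=108521-17419=91102; balance=1024703-91102=933601
36. interest=⌊933601·170/10000⌋=15871; principal=108521-15871=92650; balance=933601-92650=840951
37. interest=⌊840951·170/10000⌋=14296; principal=108521-14296=94225; balance=840951-94225=746726
38. interest=⌊746726·170/10000⌋=12694; principal=108521-12694=95827; balance=746726-95827=650899
39. interest=⌊650899·170/10000⌋=11065; principal=108521-11065=97456; balance=650899-97456=553443
40. interest=⌊553443·170/10000⌋=9408; principal=108521-9408=99113; balance=553443-99113=454330
41. interest=⌊454330·170/10000⌋=7723; principal=108521-7723=100798; balance=454330-100798=353532
42. interest=⌊353532·170/10000⌋=6010; principal=108521-6010=102511; balance=353532-102511=251021
43. interest=⌊251021·170/10000⌋=4267; principal=108521-4267=104254; balance=251021-104254=146767
44. interest=⌊146767·170/10000⌋=2495; principal=108521-2495=106026; balance=146767-106026=40741
45. interest=⌊40741·170/10000⌋=692; principal=min(108521-692,40741)=40741; balance=40741-40741=0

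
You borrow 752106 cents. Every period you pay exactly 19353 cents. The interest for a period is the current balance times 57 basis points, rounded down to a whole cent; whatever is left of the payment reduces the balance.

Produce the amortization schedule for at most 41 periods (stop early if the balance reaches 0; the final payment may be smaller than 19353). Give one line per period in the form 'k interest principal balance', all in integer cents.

1 4287 15066 737040
2 4201 15152 721888
3 4114 15239 706649
4 4027 15326 691323
5 3940 15413 675910
6 3852 15501 660409
7 3764 15589 644820
8 3675 15678 629142
9 3586 15767 613375
10 3496 15857 597518
11 3405 15948 581570
12 3314 16039 565531
13 3223 16130 549401
14 3131 16222 533179
15 3039 16314 516865
16 2946 16407 500458
17 2852 16501 483957
18 2758 16595 467362
19 2663 16690 450672
20 2568 16785 433887
21 2473 16880 417007
22 2376 16977 400030
23 2280 17073 382957
24 2182 17171 365786
25 2084 17269 348517
26 1986 17367 331150
27 1887 17466 313684
28 1787 17566 296118
29 1687 17666 278452
30 1587 17766 260686
31 1485 17868 242818
32 1384 17969 224849
33 1281 18072 206777
34 1178 18175 188602
35 1075 18278 170324
36 970 18383 151941
37 866 18487 133454
38 760 18593 114861
39 654 18699 96162
40 548 18805 77357
41 440 18913 58444

1. interest=⌊752106·57/10000⌋=4287; principal=19353-4287=15066; balance=752106-15066=737040
2. interest=⌊737040·57/10000⌋=4201; principal=19353-4201=15152; balance=737040-15152=721888
3. interest=⌊721888·57/10000⌋=4114; principal=19353-4114=15239; balance=721888-15239=706649
4. interest=⌊706649·57/10000⌋=4027; principal=19353-4027=15326; balance=706649-15326=691323
5. interest=⌊691323·57/10000⌋=3940; principal=19353-3940=15413; balance=691323-15413=675910
6. interest=⌊675910·57/10000⌋=3852; principal=19353-3852=15501; balance=675910-15501=660409
7. interest=⌊660409·57/10000⌋=3764; principal=19353-3764=15589; balance=660409-15589=644820
8. interest=⌊644820·57/10000⌋=3675; principal=19353-3675=15678; balance=644820-15678=629142
9. interest=⌊629142·57/10000⌋=3586; principal=19353-3586=15767; balance=629142-15767=613375
10. interest=⌊613375·57/10000⌋=3496; principal=19353-3496=15857; balance=613375-15857=597518
11. interest=⌊597518·57/10000⌋=3405; principal=19353-3405=15948; balance=597518-15948=581570
12. interest=⌊581570·57/10000⌋=3314; principal=19353-3314=16039; balance=581570-16039=565531
13. interest=⌊565531·57/10000⌋=3223; principal=19353-3223=16130; balance=565531-16130=549401
14. interest=⌊549401·57/10000⌋=3131; principal=19353-3131=16222; balance=549401-16222=533179
15. interest=⌊533179·57/10000⌋=3039; principal=19353-3039=16314; balance=533179-16314=516865
16. interest=⌊516865·57/10000⌋=2946; principal=19353-2946=16407; balance=516865-16407=500458
17. interest=⌊500458·57/10000⌋=2852; principal=19353-2852=16501; balance=500458-16501=483957
18. interest=⌊483957·57/10000⌋=2758; principal=19353-2758=16595; balance=483957-16595=467362
19. interest=⌊467362·57/10000⌋=2663; principal=19353-2663=16690; balance=467362-16690=450672
20. interest=⌊450672·57/10000⌋=2568; principal=19353-2568=16785; balance=450672-16785=433887
21. interest=⌊433887·57/10000⌋=2473; principal=19353-2473=16880; balance=433887-16880=417007
22. interest=⌊417007·57/10000⌋=2376; principal=19353-2376=16977; balance=417007-16977=400030
23. interest=⌊400030·57/10000⌋=2280; principal=19353-2280=17073; balance=400030-17073=382957
24. interest=⌊382957·57/10000⌋=2182; principal=19353-2182=17171; balance=382957-17171=365786
25. interest=⌊365786·57/10000⌋=2084; principal=19353-2084=17269; balance=365786-17269=348517
26. interest=⌊348517·57/10000⌋=1986; principal=19353-1986=17367; balance=348517-17367=331150
27. interest=⌊331150·57/10000⌋=1887; principal=19353-1887=17466; balance=331150-17466=313684
28. interest=⌊313684·57/10000⌋=1787; principal=19353-1787=17566; balance=313684-17566=296118
29. interest=⌊296118·57/10000⌋=1687; principal=19353-1687=17666; balance=296118-17666=278452
30. interest=⌊278452·57/10000⌋=1587; principal=19353-1587=17766; balance=278452-17766=260686
31. interest=⌊260686·57/10000⌋=1485; principal=19353-1485=17868; balance=260686-17868=242818
32. interest=⌊242818·57/10000⌋=1384; principal=19353-1384=17969; balance=242818-17969=224849
33. interest=⌊224849·57/10000⌋=1281; principal=19353-1281=18072; balance=224849-18072=206777
34. interest=⌊206777·57/10000⌋=1178; principal=19353-1178=18175; balance=206777-18175=188602
35. interest=⌊188602·57/10000⌋=1075; principal=19353-1075=18278; balance=188602-18278=170324
36. interest=⌊170324·57/10000⌋=970; principal=19353-970=18383; balance=170324-18383=151941
37. interest=⌊151941·57/10000⌋=866; principal=19353-866=18487; balance=151941-18487=133454
38. interest=⌊133454·57/10000⌋=760; principal=19353-760=18593; balance=133454-18593=114861
39. interest=⌊114861·57/10000⌋=654; principal=19353-654=18699; balance=114861-18699=96162
40. interest=⌊96162·57/10000⌋=548; principal=19353-548=18805; balance=96162-18805=77357
41. interest=⌊77357·57/10000⌋=440; principal=19353-440=18913; balance=77357-18913=58444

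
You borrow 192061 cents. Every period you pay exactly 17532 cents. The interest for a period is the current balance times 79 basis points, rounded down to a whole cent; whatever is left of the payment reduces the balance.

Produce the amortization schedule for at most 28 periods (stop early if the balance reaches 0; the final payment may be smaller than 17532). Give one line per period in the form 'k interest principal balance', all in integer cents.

1. interest=⌊192061·79/10000⌋=1517; principal=17532-1517=16015; balance=192061-16015=176046
2. interest=⌊176046·79/10000⌋=1390; principal=17532-1390=16142; balance=176046-16142=159904
3. interest=⌊159904·79/10000⌋=1263; principal=17532-1263=16269; balance=159904-16269=143635
4. interest=⌊143635·79/10000⌋=1134; principal=17532-1134=16398; balance=143635-16398=127237
5. interest=⌊127237·79/10000⌋=1005; principal=17532-1005=16527; balance=127237-16527=110710
6. interest=⌊110710·79/10000⌋=874; principal=17532-874=16658; balance=110710-16658=94052
7. interest=⌊94052·79/10000⌋=743; principal=17532-743=16789; balance=94052-16789=77263
8. interest=⌊77263·79/10000⌋=610; principal=17532-610=16922; balance=77263-16922=60341
9. interest=⌊60341·79/10000⌋=476; principal=17532-476=17056; balance=60341-17056=43285
10. interest=⌊43285·79/10000⌋=341; principal=17532-341=17191; balance=43285-17191=26094
11. interest=⌊26094·79/10000⌋=206; principal=17532-206=17326; balance=26094-17326=8768
12. interest=⌊8768·79/10000⌋=69; principal=min(17532-69,8768)=8768; balance=8768-8768=0

1 1517 16015 176046
2 1390 16142 159904
3 1263 16269 143635
4 1134 16398 127237
5 1005 16527 110710
6 874 16658 94052
7 743 16789 77263
8 610 16922 60341
9 476 17056 43285
10 341 17191 26094
11 206 17326 8768
12 69 8768 0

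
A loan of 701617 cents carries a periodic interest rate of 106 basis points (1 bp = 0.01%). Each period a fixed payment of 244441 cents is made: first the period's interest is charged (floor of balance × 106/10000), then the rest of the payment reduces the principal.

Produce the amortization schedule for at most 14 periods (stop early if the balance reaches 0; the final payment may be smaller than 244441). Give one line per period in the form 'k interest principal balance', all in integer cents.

1 7437 237004 464613
2 4924 239517 225096
3 2386 225096 0

1. interest=⌊701617·106/10000⌋=7437; principal=244441-7437=237004; balance=701617-237004=464613
2. interest=⌊464613·106/10000⌋=4924; principal=244441-4924=239517; balance=464613-239517=225096
3. interest=⌊225096·106/10000⌋=2386; principal=min(244441-2386,225096)=225096; balance=225096-225096=0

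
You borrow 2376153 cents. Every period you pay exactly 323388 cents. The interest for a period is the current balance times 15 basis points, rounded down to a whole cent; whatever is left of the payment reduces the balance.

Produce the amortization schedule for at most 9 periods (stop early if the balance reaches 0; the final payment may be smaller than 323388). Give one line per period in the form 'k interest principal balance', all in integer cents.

1 3564 319824 2056329
2 3084 320304 1736025
3 2604 320784 1415241
4 2122 321266 1093975
5 1640 321748 772227
6 1158 322230 449997
7 674 322714 127283
8 190 127283 0

1. interest=⌊2376153·15/10000⌋=3564; principal=323388-3564=319824; balance=2376153-319824=2056329
2. interest=⌊2056329·15/10000⌋=3084; principal=323388-3084=320304; balance=2056329-320304=1736025
3. interest=⌊1736025·15/10000⌋=2604; principal=323388-2604=320784; balance=1736025-320784=1415241
4. interest=⌊1415241·15/10000⌋=2122; principal=323388-2122=321266; balance=1415241-321266=1093975
5. interest=⌊1093975·15/10000⌋=1640; principal=323388-1640=321748; balance=1093975-321748=772227
6. interest=⌊772227·15/10000⌋=1158; principal=323388-1158=322230; balance=772227-322230=449997
7. interest=⌊449997·15/10000⌋=674; principal=323388-674=322714; balance=449997-322714=127283
8. interest=⌊127283·15/10000⌋=190; principal=min(323388-190,127283)=127283; balance=127283-127283=0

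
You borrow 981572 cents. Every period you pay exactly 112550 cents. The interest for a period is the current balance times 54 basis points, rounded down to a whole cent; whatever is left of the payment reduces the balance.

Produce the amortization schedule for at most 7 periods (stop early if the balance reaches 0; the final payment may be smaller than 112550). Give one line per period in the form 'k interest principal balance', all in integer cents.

1. interest=⌊981572·54/10000⌋=5300; principal=112550-5300=107250; balance=981572-107250=874322
2. interest=⌊874322·54/10000⌋=4721; principal=112550-4721=107829; balance=874322-107829=766493
3. interest=⌊766493·54/10000⌋=4139; principal=112550-4139=108411; balance=766493-108411=658082
4. interest=⌊658082·54/10000⌋=3553; principal=112550-3553=108997; balance=658082-108997=549085
5. interest=⌊549085·54/10000⌋=2965; principal=112550-2965=109585; balance=549085-109585=439500
6. interest=⌊439500·54/10000⌋=2373; principal=112550-2373=110177; balance=439500-110177=329323
7. interest=⌊329323·54/10000⌋=1778; principal=112550-1778=110772; balance=329323-110772=218551

1 5300 107250 874322
2 4721 107829 766493
3 4139 108411 658082
4 3553 108997 549085
5 2965 109585 439500
6 2373 110177 329323
7 1778 110772 218551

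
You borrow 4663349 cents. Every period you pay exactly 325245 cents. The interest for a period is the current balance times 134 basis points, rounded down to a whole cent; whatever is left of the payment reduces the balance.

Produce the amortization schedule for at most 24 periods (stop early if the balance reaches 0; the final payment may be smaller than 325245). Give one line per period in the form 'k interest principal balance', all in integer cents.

1. interest=⌊4663349·134/10000⌋=62488; principal=325245-62488=262757; balance=4663349-262757=4400592
2. interest=⌊4400592·134/10000⌋=58967; principal=325245-58967=266278; balance=4400592-266278=4134314
3. interest=⌊4134314·134/10000⌋=55399; principal=325245-55399=269846; balance=4134314-269846=3864468
4. interest=⌊3864468·134/10000⌋=51783; principal=325245-51783=273462; balance=3864468-273462=3591006
5. interest=⌊3591006·134/10000⌋=48119; principal=325245-48119=277126; balance=3591006-277126=3313880
6. interest=⌊3313880·134/10000⌋=44405; principal=325245-44405=280840; balance=3313880-280840=3033040
7. interest=⌊3033040·134/10000⌋=40642; principal=325245-40642=284603; balance=3033040-284603=2748437
8. interest=⌊2748437·134/10000⌋=36829; principal=325245-36829=288416; balance=2748437-288416=2460021
9. interest=⌊2460021·134/10000⌋=32964; principal=325245-32964=292281; balance=2460021-292281=2167740
10. interest=⌊2167740·134/10000⌋=29047; principal=325245-29047=296198; balance=2167740-296198=1871542
11. interest=⌊1871542·134/10000⌋=25078; principal=325245-25078=300167; balance=1871542-300167=1571375
12. interest=⌊1571375·134/10000⌋=21056; principal=325245-21056=304189; balance=1571375-304189=1267186
13. interest=⌊1267186·134/10000⌋=16980; principal=325245-16980=308265; balance=1267186-308265=958921
14. interest=⌊958921·134/10000⌋=12849; principal=325245-12849=312396; balance=958921-312396=646525
15. interest=⌊646525·134/10000⌋=8663; principal=325245-8663=316582; balance=646525-316582=329943
16. interest=⌊329943·134/10000⌋=4421; principal=325245-4421=320824; balance=329943-320824=9119
17. interest=⌊9119·134/10000⌋=122; principal=min(325245-122,9119)=9119; balance=9119-9119=0

1 62488 262757 4400592
2 58967 266278 4134314
3 55399 269846 3864468
4 51783 273462 3591006
5 48119 277126 3313880
6 44405 280840 3033040
7 40642 284603 2748437
8 36829 288416 2460021
9 32964 292281 2167740
10 29047 296198 1871542
11 25078 300167 1571375
12 21056 304189 1267186
13 16980 308265 958921
14 12849 312396 646525
15 8663 316582 329943
16 4421 320824 9119
17 122 9119 0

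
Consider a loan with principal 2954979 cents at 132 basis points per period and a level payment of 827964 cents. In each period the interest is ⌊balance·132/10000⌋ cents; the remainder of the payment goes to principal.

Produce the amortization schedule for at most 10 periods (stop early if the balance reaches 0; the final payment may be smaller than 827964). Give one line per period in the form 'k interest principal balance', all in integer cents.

1. interest=⌊2954979·132/10000⌋=39005; principal=827964-39005=788959; balance=2954979-788959=2166020
2. interest=⌊2166020·132/10000⌋=28591; principal=827964-28591=799373; balance=2166020-799373=1366647
3. interest=⌊1366647·132/10000⌋=18039; principal=827964-18039=809925; balance=1366647-809925=556722
4. interest=⌊556722·132/10000⌋=7348; principal=min(827964-7348,556722)=556722; balance=556722-556722=0

1 39005 788959 2166020
2 28591 799373 1366647
3 18039 809925 556722
4 7348 556722 0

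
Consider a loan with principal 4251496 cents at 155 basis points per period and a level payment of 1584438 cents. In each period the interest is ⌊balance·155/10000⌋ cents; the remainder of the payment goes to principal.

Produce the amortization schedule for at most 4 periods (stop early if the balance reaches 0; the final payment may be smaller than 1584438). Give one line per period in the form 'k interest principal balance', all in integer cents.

1. interest=⌊4251496·155/10000⌋=65898; principal=1584438-65898=1518540; balance=4251496-1518540=2732956
2. interest=⌊2732956·155/10000⌋=42360; principal=1584438-42360=1542078; balance=2732956-1542078=1190878
3. interest=⌊1190878·155/10000⌋=18458; principal=min(1584438-18458,1190878)=1190878; balance=1190878-1190878=0

1 65898 1518540 2732956
2 42360 1542078 1190878
3 18458 1190878 0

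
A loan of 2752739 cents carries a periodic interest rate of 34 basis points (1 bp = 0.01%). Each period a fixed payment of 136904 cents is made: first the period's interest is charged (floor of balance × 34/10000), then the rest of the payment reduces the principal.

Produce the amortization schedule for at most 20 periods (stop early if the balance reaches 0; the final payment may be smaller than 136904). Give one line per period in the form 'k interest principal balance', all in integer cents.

1. interest=⌊2752739·34/10000⌋=9359; principal=136904-9359=127545; balance=2752739-127545=2625194
2. interest=⌊2625194·34/10000⌋=8925; principal=136904-8925=127979; balance=2625194-127979=2497215
3. interest=⌊2497215·34/10000⌋=8490; principal=136904-8490=128414; balance=2497215-128414=2368801
4. interest=⌊2368801·34/10000⌋=8053; principal=136904-8053=128851; balance=2368801-128851=2239950
5. interest=⌊2239950·34/10000⌋=7615; principal=136904-7615=129289; balance=2239950-129289=2110661
6. interest=⌊2110661·34/10000⌋=7176; principal=136904-7176=129728; balance=2110661-129728=1980933
7. interest=⌊1980933·34/10000⌋=6735; principal=136904-6735=130169; balance=1980933-130169=1850764
8. interest=⌊1850764·34/10000⌋=6292; principal=136904-6292=130612; balance=1850764-130612=1720152
9. interest=⌊1720152·34/10000⌋=5848; principal=136904-5848=131056; balance=1720152-131056=1589096
10. interest=⌊1589096·34/10000⌋=5402; principal=136904-5402=131502; balance=1589096-131502=1457594
11. interest=⌊1457594·34/10000⌋=4955; principal=136904-4955=131949; balance=1457594-131949=1325645
12. interest=⌊1325645·34/10000⌋=4507; principal=136904-4507=132397; balance=1325645-132397=1193248
13. interest=⌊1193248·34/10000⌋=4057; principal=136904-4057=132847; balance=1193248-132847=1060401
14. interest=⌊1060401·34/10000⌋=3605; principal=136904-3605=133299; balance=1060401-133299=927102
15. interest=⌊927102·34/10000⌋=3152; principal=136904-3152=133752; balance=927102-133752=793350
16. interest=⌊793350·34/10000⌋=2697; principal=136904-2697=134207; balance=793350-134207=659143
17. interest=⌊659143·34/10000⌋=2241; principal=136904-2241=134663; balance=659143-134663=524480
18. interest=⌊524480·34/10000⌋=1783; principal=136904-1783=135121; balance=524480-135121=389359
19. interest=⌊389359·34/10000⌋=1323; principal=136904-1323=135581; balance=389359-135581=253778
20. interest=⌊253778·34/10000⌋=862; principal=136904-862=136042; balance=253778-136042=117736

1 9359 127545 2625194
2 8925 127979 2497215
3 8490 128414 2368801
4 8053 128851 2239950
5 7615 129289 2110661
6 7176 129728 1980933
7 6735 130169 1850764
8 6292 130612 1720152
9 5848 131056 1589096
10 5402 131502 1457594
11 4955 131949 1325645
12 4507 132397 1193248
13 4057 132847 1060401
14 3605 133299 927102
15 3152 133752 793350
16 2697 134207 659143
17 2241 134663 524480
18 1783 135121 389359
19 1323 135581 253778
20 862 136042 117736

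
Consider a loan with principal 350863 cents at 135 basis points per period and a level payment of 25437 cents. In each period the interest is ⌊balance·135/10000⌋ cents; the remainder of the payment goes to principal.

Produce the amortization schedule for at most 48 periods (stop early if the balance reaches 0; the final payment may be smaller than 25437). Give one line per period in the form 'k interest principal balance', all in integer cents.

1. interest=⌊350863·135/10000⌋=4736; principal=25437-4736=20701; balance=350863-20701=330162
2. interest=⌊330162·135/10000⌋=4457; principal=25437-4457=20980; balance=330162-20980=309182
3. interest=⌊309182·135/10000⌋=4173; principal=25437-4173=21264; balance=309182-21264=287918
4. interest=⌊287918·135/10000⌋=3886; principal=25437-3886=21551; balance=287918-21551=266367
5. interest=⌊266367·135/10000⌋=3595; principal=25437-3595=21842; balance=266367-21842=244525
6. interest=⌊244525·135/10000⌋=3301; principal=25437-3301=22136; balance=244525-22136=222389
7. interest=⌊222389·135/10000⌋=3002; principal=25437-3002=22435; balance=222389-22435=199954
8. interest=⌊199954·135/10000⌋=2699; principal=25437-2699=22738; balance=199954-22738=177216
9. interest=⌊177216·135/10000⌋=2392; principal=25437-2392=23045; balance=177216-23045=154171
10. interest=⌊154171·135/10000⌋=2081; principal=25437-2081=23356; balance=154171-23356=130815
11. interest=⌊130815·135/10000⌋=1766; principal=25437-1766=23671; balance=130815-23671=107144
12. interest=⌊107144·135/10000⌋=1446; principal=25437-1446=23991; balance=107144-23991=83153
13. interest=⌊83153·135/10000⌋=1122; principal=25437-1122=24315; balance=83153-24315=58838
14. interest=⌊58838·135/10000⌋=794; principal=25437-794=24643; balance=58838-24643=34195
15. interest=⌊34195·135/10000⌋=461; principal=25437-461=24976; balance=34195-24976=9219
16. interest=⌊9219·135/10000⌋=124; principal=min(25437-124,9219)=9219; balance=9219-9219=0

1 4736 20701 330162
2 4457 20980 309182
3 4173 21264 287918
4 3886 21551 266367
5 3595 21842 244525
6 3301 22136 222389
7 3002 22435 199954
8 2699 22738 177216
9 2392 23045 154171
10 2081 23356 130815
11 1766 23671 107144
12 1446 23991 83153
13 1122 24315 58838
14 794 24643 34195
15 461 24976 9219
16 124 9219 0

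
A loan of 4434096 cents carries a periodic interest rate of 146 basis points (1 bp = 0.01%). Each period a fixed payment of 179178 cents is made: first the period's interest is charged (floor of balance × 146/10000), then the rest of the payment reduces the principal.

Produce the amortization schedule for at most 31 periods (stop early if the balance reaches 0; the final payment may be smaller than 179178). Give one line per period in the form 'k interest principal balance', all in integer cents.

1 64737 114441 4319655
2 63066 116112 4203543
3 61371 117807 4085736
4 59651 119527 3966209
5 57906 121272 3844937
6 56136 123042 3721895
7 54339 124839 3597056
8 52517 126661 3470395
9 50667 128511 3341884
10 48791 130387 3211497
11 46887 132291 3079206
12 44956 134222 2944984
13 42996 136182 2808802
14 41008 138170 2670632
15 38991 140187 2530445
16 36944 142234 2388211
17 34867 144311 2243900
18 32760 146418 2097482
19 30623 148555 1948927
20 28454 150724 1798203
21 26253 152925 1645278
22 24021 155157 1490121
23 21755 157423 1332698
24 19457 159721 1172977
25 17125 162053 1010924
26 14759 164419 846505
27 12358 166820 679685
28 9923 169255 510430
29 7452 171726 338704
30 4945 174233 164471
31 2401 164471 0

1. interest=⌊4434096·146/10000⌋=64737; principal=179178-64737=114441; balance=4434096-114441=4319655
2. interest=⌊4319655·146/10000⌋=63066; principal=179178-63066=116112; balance=4319655-116112=4203543
3. interest=⌊4203543·146/10000⌋=61371; principal=179178-61371=117807; balance=4203543-117807=4085736
4. interest=⌊4085736·146/10000⌋=59651; principal=179178-59651=119527; balance=4085736-119527=3966209
5. interest=⌊3966209·146/10000⌋=57906; principal=179178-57906=121272; balance=3966209-121272=3844937
6. interest=⌊3844937·146/10000⌋=56136; principal=179178-56136=123042; balance=3844937-123042=3721895
7. interest=⌊3721895·146/10000⌋=54339; principal=179178-54339=124839; balance=3721895-124839=3597056
8. interest=⌊3597056·146/10000⌋=52517; principal=179178-52517=126661; balance=3597056-126661=3470395
9. interest=⌊3470395·146/10000⌋=50667; principal=179178-50667=128511; balance=3470395-128511=3341884
10. interest=⌊3341884·146/10000⌋=48791; principal=179178-48791=130387; balance=3341884-130387=3211497
11. interest=⌊3211497·146/10000⌋=46887; principal=179178-46887=132291; balance=3211497-132291=3079206
12. interest=⌊3079206·146/10000⌋=44956; principal=179178-44956=134222; balance=3079206-134222=2944984
13. interest=⌊2944984·146/10000⌋=42996; principal=179178-42996=136182; balance=2944984-136182=2808802
14. interest=⌊2808802·146/10000⌋=41008; principal=179178-41008=138170; balance=2808802-138170=2670632
15. interest=⌊2670632·146/10000⌋=38991; principal=179178-38991=140187; balance=2670632-140187=2530445
16. interest=⌊2530445·146/10000⌋=36944; principal=179178-36944=142234; balance=2530445-142234=2388211
17. interest=⌊2388211·146/10000⌋=34867; principal=179178-34867=144311; balance=2388211-144311=2243900
18. interest=⌊2243900·146/10000⌋=32760; principal=179178-32760=146418; balance=2243900-146418=2097482
19. interest=⌊2097482·146/10000⌋=30623; principal=179178-30623=148555; balance=2097482-148555=1948927
20. interest=⌊1948927·146/10000⌋=28454; principal=179178-28454=150724; balance=1948927-150724=1798203
21. interest=⌊1798203·146/10000⌋=26253; principal=179178-26253=152925; balance=1798203-152925=1645278
22. interest=⌊1645278·146/10000⌋=24021; principal=179178-24021=155157; balance=1645278-155157=1490121
23. interest=⌊1490121·146/10000⌋=21755; principal=179178-21755=157423; balance=1490121-157423=1332698
24. interest=⌊1332698·146/10000⌋=19457; principal=179178-19457=159721; balance=1332698-159721=1172977
25. interest=⌊1172977·146/10000⌋=17125; principal=179178-17125=162053; balance=1172977-162053=1010924
26. interest=⌊1010924·146/10000⌋=14759; principal=179178-14759=164419; balance=1010924-164419=846505
27. interest=⌊846505·146/10000⌋=12358; principal=179178-12358=166820; balance=846505-166820=679685
28. interest=⌊679685·146/10000⌋=9923; principal=179178-9923=169255; balance=679685-169255=510430
29. interest=⌊510430·146/10000⌋=7452; principal=179178-7452=171726; balance=510430-171726=338704
30. interest=⌊338704·146/10000⌋=4945; principal=179178-4945=174233; balance=338704-174233=164471
31. interest=⌊164471·146/10000⌋=2401; principal=min(179178-2401,164471)=164471; balance=164471-164471=0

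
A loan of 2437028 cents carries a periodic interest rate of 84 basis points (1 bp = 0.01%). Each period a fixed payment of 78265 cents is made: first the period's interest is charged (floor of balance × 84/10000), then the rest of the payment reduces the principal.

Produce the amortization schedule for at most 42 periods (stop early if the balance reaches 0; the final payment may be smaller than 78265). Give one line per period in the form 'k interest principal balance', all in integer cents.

1 20471 57794 2379234
2 19985 58280 2320954
3 19496 58769 2262185
4 19002 59263 2202922
5 18504 59761 2143161
6 18002 60263 2082898
7 17496 60769 2022129
8 16985 61280 1960849
9 16471 61794 1899055
10 15952 62313 1836742
11 15428 62837 1773905
12 14900 63365 1710540
13 14368 63897 1646643
14 13831 64434 1582209
15 13290 64975 1517234
16 12744 65521 1451713
17 12194 66071 1385642
18 11639 66626 1319016
19 11079 67186 1251830
20 10515 67750 1184080
21 9946 68319 1115761
22 9372 68893 1046868
23 8793 69472 977396
24 8210 70055 907341
25 7621 70644 836697
26 7028 71237 765460
27 6429 71836 693624
28 5826 72439 621185
29 5217 73048 548137
30 4604 73661 474476
31 3985 74280 400196
32 3361 74904 325292
33 2732 75533 249759
34 2097 76168 173591
35 1458 76807 96784
36 812 77453 19331
37 162 19331 0

1. interest=⌊2437028·84/10000⌋=20471; principal=78265-20471=57794; balance=2437028-57794=2379234
2. interest=⌊2379234·84/10000⌋=19985; principal=78265-19985=58280; balance=2379234-58280=2320954
3. interest=⌊2320954·84/10000⌋=19496; principal=78265-19496=58769; balance=2320954-58769=2262185
4. interest=⌊2262185·84/10000⌋=19002; principal=78265-19002=59263; balance=2262185-59263=2202922
5. interest=⌊2202922·84/10000⌋=18504; principal=78265-18504=59761; balance=2202922-59761=2143161
6. interest=⌊2143161·84/10000⌋=18002; principal=78265-18002=60263; balance=2143161-60263=2082898
7. interest=⌊2082898·84/10000⌋=17496; principal=78265-17496=60769; balance=2082898-60769=2022129
8. interest=⌊2022129·84/10000⌋=16985; principal=78265-16985=61280; balance=2022129-61280=1960849
9. interest=⌊1960849·84/10000⌋=16471; principal=78265-16471=61794; balance=1960849-61794=1899055
10. interest=⌊1899055·84/10000⌋=15952; principal=78265-15952=62313; balance=1899055-62313=1836742
11. interest=⌊1836742·84/10000⌋=15428; principal=78265-15428=62837; balance=1836742-62837=1773905
12. interest=⌊1773905·84/10000⌋=14900; principal=78265-14900=63365; balance=1773905-63365=1710540
13. interest=⌊1710540·84/10000⌋=14368; principal=78265-14368=63897; balance=1710540-63897=1646643
14. interest=⌊1646643·84/10000⌋=13831; principal=78265-13831=64434; balance=1646643-64434=1582209
15. interest=⌊1582209·84/10000⌋=13290; principal=78265-13290=64975; balance=1582209-64975=1517234
16. interest=⌊1517234·84/10000⌋=12744; principal=78265-12744=65521; balance=1517234-65521=1451713
17. interest=⌊1451713·84/10000⌋=12194; principal=78265-12194=66071; balance=1451713-66071=1385642
18. interest=⌊1385642·84/10000⌋=11639; principal=78265-11639=66626; balance=1385642-66626=1319016
19. interest=⌊1319016·84/10000⌋=11079; principal=78265-11079=67186; balance=1319016-67186=1251830
20. interest=⌊1251830·84/10000⌋=10515; principal=78265-10515=67750; balance=1251830-67750=1184080
21. interest=⌊1184080·84/10000⌋=9946; principal=78265-9946=68319; balance=1184080-68319=1115761
22. interest=⌊1115761·84/10000⌋=9372; principal=78265-9372=68893; balance=1115761-68893=1046868
23. interest=⌊1046868·84/10000⌋=8793; principal=78265-8793=69472; balance=1046868-69472=977396
24. interest=⌊977396·84/10000⌋=8210; principal=78265-8210=70055; balance=977396-70055=907341
25. interest=⌊907341·84/10000⌋=7621; principal=78265-7621=70644; balance=907341-70644=836697
26. interest=⌊836697·84/10000⌋=7028; principal=78265-7028=71237; balance=836697-71237=765460
27. interest=⌊765460·84/10000⌋=6429; principal=78265-6429=71836; balance=765460-71836=693624
28. interest=⌊693624·84/10000⌋=5826; principal=78265-5826=72439; balance=693624-72439=621185
29. interest=⌊621185·84/10000⌋=5217; principal=78265-5217=73048; balance=621185-73048=548137
30. interest=⌊548137·84/10000⌋=4604; principal=78265-4604=73661; balance=548137-73661=474476
31. interest=⌊474476·84/10000⌋=3985; principal=78265-3985=74280; balance=474476-74280=400196
32. interest=⌊400196·84/10000⌋=3361; principal=78265-3361=74904; balance=400196-74904=325292
33. interest=⌊325292·84/10000⌋=2732; principal=78265-2732=75533; balance=325292-75533=249759
34. interest=⌊249759·84/10000⌋=2097; principal=78265-2097=76168; balance=249759-76168=173591
35. interest=⌊173591·84/10000⌋=1458; principal=78265-1458=76807; balance=173591-76807=96784
36. interest=⌊96784·84/10000⌋=812; principal=78265-812=77453; balance=96784-77453=19331
37. interest=⌊19331·84/10000⌋=162; principal=min(78265-162,19331)=19331; balance=19331-19331=0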